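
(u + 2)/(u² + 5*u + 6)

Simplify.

1/(u + 3)

Factor: u² + 5*u + 6 = (u + 2)·(u + 3)
Cancel the common factor (u + 2).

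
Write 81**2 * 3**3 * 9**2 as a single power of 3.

3**15

81**2 = 3**8; 3**3 = 3**3; 9**2 = 3**4
Combine exponents: 3**15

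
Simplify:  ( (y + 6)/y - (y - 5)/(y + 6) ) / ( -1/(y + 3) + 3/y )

(17*y^2 + 87*y + 108)/(2*y^2 + 21*y + 54)

Numerator: (y + 6)/y - (y - 5)/(y + 6) = (17*y + 36)/(y^2 + 6*y)
Denominator: -1/(y + 3) + 3/y = (2*y + 9)/(y^2 + 3*y)
Divide: ((17*y + 36)/(y^2 + 6*y)) · ((y^2 + 3*y)/(2*y + 9)) = (17*y^2 + 87*y + 108)/(2*y^2 + 21*y + 54)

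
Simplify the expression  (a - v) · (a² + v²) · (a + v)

a⁴ - v⁴

(a+v)(a-v) = a² - v²; continue pairing.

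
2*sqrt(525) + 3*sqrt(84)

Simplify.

16*sqrt(21)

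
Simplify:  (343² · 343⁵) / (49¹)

343² = 7^6; 343⁵ = 7^15; 49¹ = 7^2
Combine exponents: 7^19

7^19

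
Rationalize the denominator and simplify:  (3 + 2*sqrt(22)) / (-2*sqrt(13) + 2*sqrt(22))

(3*sqrt(13) + 3*sqrt(22) + 2*sqrt(286) + 44)/18

Multiply numerator and denominator by 2*sqrt(13) + 2*sqrt(22).
Denominator becomes 36; numerator becomes 6*sqrt(13) + 6*sqrt(22) + 4*sqrt(286) + 88.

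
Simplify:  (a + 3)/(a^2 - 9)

Factor: a^2 - 9 = (a - 3)*(a + 3)
Cancel the common factor (a + 3).

1/(a - 3)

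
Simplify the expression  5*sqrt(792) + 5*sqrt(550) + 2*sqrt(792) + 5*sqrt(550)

5*sqrt(792) = 30*sqrt(22); 5*sqrt(550) = 25*sqrt(22); 2*sqrt(792) = 12*sqrt(22); 5*sqrt(550) = 25*sqrt(22)
Combine: (30 + 25 + 12 + 25)·sqrt(22) = 92*sqrt(22)

92*sqrt(22)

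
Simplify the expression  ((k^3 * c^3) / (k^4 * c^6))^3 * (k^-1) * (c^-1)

Inside the bracket: (k^-1) * (c^-3)
Raise to the power 3: (k^-3) * (c^-9)
Multiply by (k^-1) * (c^-1): add exponents.

1/(c^10*k^4)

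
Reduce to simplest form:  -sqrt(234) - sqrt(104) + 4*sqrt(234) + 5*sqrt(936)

37*sqrt(26)

sqrt(234) = 3*sqrt(26); sqrt(104) = 2*sqrt(26); 4*sqrt(234) = 12*sqrt(26); 5*sqrt(936) = 30*sqrt(26)
Combine: (-3 - 2 + 12 + 30)·sqrt(26) = 37*sqrt(26)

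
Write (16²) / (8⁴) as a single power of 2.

2^(-4)

16² = 2^8; 8⁴ = 2^12
Combine exponents: 2^(-4)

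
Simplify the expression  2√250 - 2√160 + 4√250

22*√10

2√250 = 10*√10; 2√160 = 8*√10; 4√250 = 20*√10
Combine: (10 - 8 + 20)·√10 = 22*√10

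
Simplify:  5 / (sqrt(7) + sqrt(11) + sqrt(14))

(-35*sqrt(22) + 10*sqrt(14) + 25*sqrt(11) + 45*sqrt(7))/146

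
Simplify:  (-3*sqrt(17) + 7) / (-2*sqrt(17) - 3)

(-23*sqrt(17) + 123)/59

Multiply numerator and denominator by -3 + 2*sqrt(17).
Denominator becomes -59; numerator becomes -123 + 23*sqrt(17).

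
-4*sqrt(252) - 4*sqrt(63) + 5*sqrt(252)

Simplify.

-6*sqrt(7)

4*sqrt(252) = 24*sqrt(7); 4*sqrt(63) = 12*sqrt(7); 5*sqrt(252) = 30*sqrt(7)
Combine: (-24 - 12 + 30)·sqrt(7) = -6*sqrt(7)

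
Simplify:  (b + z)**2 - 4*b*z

(b - z)**2

Expanding gives b**2 - 2*b*z + z**2, a perfect square.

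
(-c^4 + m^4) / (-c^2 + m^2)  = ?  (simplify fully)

Factor m^4 - c^4 and cancel (-c^2 + m^2).

c^2 + m^2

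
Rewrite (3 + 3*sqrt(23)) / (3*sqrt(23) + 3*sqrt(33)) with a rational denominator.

(-23 - sqrt(23) + sqrt(33) + sqrt(759))/10

Multiply numerator and denominator by -3*sqrt(33) + 3*sqrt(23).
Denominator becomes -90; numerator becomes -9*sqrt(759) - 9*sqrt(33) + 9*sqrt(23) + 207.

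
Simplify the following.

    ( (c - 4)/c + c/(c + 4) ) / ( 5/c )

(2*c**2 - 16)/(5*c + 20)

Numerator: (c - 4)/c + c/(c + 4) = (2*c**2 - 16)/(c**2 + 4*c)
Denominator: 5/c = 5/c
Divide: ((2*c**2 - 16)/(c**2 + 4*c)) · (c/5) = (2*c**2 - 16)/(5*c + 20)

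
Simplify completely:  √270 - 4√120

-5*√30

√270 = 3*√30; 4√120 = 8*√30
Combine: (3 - 8)·√30 = -5*√30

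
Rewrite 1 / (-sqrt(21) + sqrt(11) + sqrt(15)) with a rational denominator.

Group as (sqrt(11) + sqrt(15)) - sqrt(21); multiply by (sqrt(11) + sqrt(15)) + sqrt(21), then rationalise the remaining surd.

(-5*sqrt(21) + 17*sqrt(15) + 25*sqrt(11) + 6*sqrt(385))/635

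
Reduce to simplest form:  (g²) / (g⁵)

Quotient: (g^-3)

g^(-3)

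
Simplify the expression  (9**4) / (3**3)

9**4 = 3**8; 3**3 = 3**3
Combine exponents: 3**5

3**5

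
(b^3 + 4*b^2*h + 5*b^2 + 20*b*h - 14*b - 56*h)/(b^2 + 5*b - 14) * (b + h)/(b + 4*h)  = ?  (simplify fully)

b + h

Factor: b^3 + 4*b^2*h + 5*b^2 + 20*b*h - 14*b - 56*h = (b + 7)*(b + 4*h)*(b - 2);  b^2 + 5*b - 14 = (b + 7)*(b - 2)
Cancel the common factors (b - 2), (b + 4*h), (b + 7).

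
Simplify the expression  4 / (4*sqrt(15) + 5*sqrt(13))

Multiply numerator and denominator by -5*sqrt(13) + 4*sqrt(15).
Denominator becomes -85; numerator becomes -20*sqrt(13) + 16*sqrt(15).

(-16*sqrt(15) + 20*sqrt(13))/85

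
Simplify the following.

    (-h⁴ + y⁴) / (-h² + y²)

h² + y²

-h⁴ + y⁴ factors as (-h + y)*(h + y)*(h² + y²).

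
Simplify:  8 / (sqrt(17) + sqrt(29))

(-2*sqrt(17) + 2*sqrt(29))/3

Multiply numerator and denominator by -sqrt(17) + sqrt(29).
Denominator becomes 12; numerator becomes -8*sqrt(17) + 8*sqrt(29).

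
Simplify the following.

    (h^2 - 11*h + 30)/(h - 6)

h - 5

Factor: h^2 - 11*h + 30 = (h - 6)*(h - 5)
Cancel the common factor (h - 6).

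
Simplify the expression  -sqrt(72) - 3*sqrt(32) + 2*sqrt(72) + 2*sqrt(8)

-2*sqrt(2)

sqrt(72) = 6*sqrt(2); 3*sqrt(32) = 12*sqrt(2); 2*sqrt(72) = 12*sqrt(2); 2*sqrt(8) = 4*sqrt(2)
Combine: (-6 - 12 + 12 + 4)·sqrt(2) = -2*sqrt(2)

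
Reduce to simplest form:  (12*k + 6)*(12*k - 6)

144*k^2 - 36

(12*k)^2 - (6)^2 = 144*k^2 - 36.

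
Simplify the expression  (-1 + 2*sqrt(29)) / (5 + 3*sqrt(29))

Multiply numerator and denominator by -3*sqrt(29) + 5.
Denominator becomes -236; numerator becomes -179 + 13*sqrt(29).

(-13*sqrt(29) + 179)/236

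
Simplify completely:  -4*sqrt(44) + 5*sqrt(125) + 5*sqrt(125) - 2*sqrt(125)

4*sqrt(44) = 8*sqrt(11); 5*sqrt(125) = 25*sqrt(5); 5*sqrt(125) = 25*sqrt(5); 2*sqrt(125) = 10*sqrt(5)

-8*sqrt(11) + 40*sqrt(5)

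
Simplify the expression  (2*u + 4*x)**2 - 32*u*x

Expanding gives 4*u**2 - 16*u*x + 16*x**2, a perfect square.

4*(u - 2*x)**2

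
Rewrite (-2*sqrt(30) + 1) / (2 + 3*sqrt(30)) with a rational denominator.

Multiply numerator and denominator by -3*sqrt(30) + 2.
Denominator becomes -266; numerator becomes -7*sqrt(30) + 182.

(-26 + sqrt(30))/38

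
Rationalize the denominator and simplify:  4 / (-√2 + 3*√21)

(4*√2 + 12*√21)/187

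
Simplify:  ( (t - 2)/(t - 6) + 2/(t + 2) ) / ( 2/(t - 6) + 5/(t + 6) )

Numerator: (t - 2)/(t - 6) + 2/(t + 2) = (t^2 + 2*t - 16)/(t^2 - 4*t - 12)
Denominator: 2/(t - 6) + 5/(t + 6) = (7*t - 18)/(t^2 - 36)
Divide: ((t^2 + 2*t - 16)/(t^2 - 4*t - 12)) · ((t^2 - 36)/(7*t - 18)) = (t^3 + 8*t^2 - 4*t - 96)/(7*t^2 - 4*t - 36)

(t^3 + 8*t^2 - 4*t - 96)/(7*t^2 - 4*t - 36)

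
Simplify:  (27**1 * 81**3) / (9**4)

27**1 = 3**3; 81**3 = 3**12; 9**4 = 3**8
Combine exponents: 3**7

3**7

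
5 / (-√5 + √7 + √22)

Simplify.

(-12*√5 - 5*√22 + 10*√7 + √770)/4

Group as (√7 + √22) - √5; multiply by (√7 + √22) + √5, then rationalise the remaining surd.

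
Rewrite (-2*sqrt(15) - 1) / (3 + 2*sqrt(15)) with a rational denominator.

(-57 + 4*sqrt(15))/51

Multiply numerator and denominator by -2*sqrt(15) + 3.
Denominator becomes -51; numerator becomes -4*sqrt(15) + 57.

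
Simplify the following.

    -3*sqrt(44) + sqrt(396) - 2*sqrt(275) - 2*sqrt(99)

-16*sqrt(11)

3*sqrt(44) = 6*sqrt(11); sqrt(396) = 6*sqrt(11); 2*sqrt(275) = 10*sqrt(11); 2*sqrt(99) = 6*sqrt(11)
Combine: (-6 + 6 - 10 - 6)·sqrt(11) = -16*sqrt(11)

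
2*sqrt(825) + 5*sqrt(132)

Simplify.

20*sqrt(33)

2*sqrt(825) = 10*sqrt(33); 5*sqrt(132) = 10*sqrt(33)
Combine: (10 + 10)·sqrt(33) = 20*sqrt(33)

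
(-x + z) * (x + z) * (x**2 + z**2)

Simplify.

Pair the conjugate factors: (z+x)(z-x) = -x**2 + z**2, then repeat with the next factor.

-x**4 + z**4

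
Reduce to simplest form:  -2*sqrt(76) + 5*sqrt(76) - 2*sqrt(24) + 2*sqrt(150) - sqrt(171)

2*sqrt(76) = 4*sqrt(19); 5*sqrt(76) = 10*sqrt(19); 2*sqrt(24) = 4*sqrt(6); 2*sqrt(150) = 10*sqrt(6); sqrt(171) = 3*sqrt(19)

3*sqrt(19) + 6*sqrt(6)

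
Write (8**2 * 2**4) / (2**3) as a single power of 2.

8**2 = 2**6; 2**4 = 2**4; 2**3 = 2**3
Combine exponents: 2**7

2**7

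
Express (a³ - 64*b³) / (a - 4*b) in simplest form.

a² + 4*a*b + 16*b²

Factor as (a-b)(a^2+ab+b^2) with a=a, b=(4*b).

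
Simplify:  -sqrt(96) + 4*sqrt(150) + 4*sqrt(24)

sqrt(96) = 4*sqrt(6); 4*sqrt(150) = 20*sqrt(6); 4*sqrt(24) = 8*sqrt(6)
Combine: (-4 + 20 + 8)·sqrt(6) = 24*sqrt(6)

24*sqrt(6)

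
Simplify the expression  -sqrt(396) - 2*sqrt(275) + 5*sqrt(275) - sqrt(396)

3*sqrt(11)

sqrt(396) = 6*sqrt(11); 2*sqrt(275) = 10*sqrt(11); 5*sqrt(275) = 25*sqrt(11); sqrt(396) = 6*sqrt(11)
Combine: (-6 - 10 + 25 - 6)·sqrt(11) = 3*sqrt(11)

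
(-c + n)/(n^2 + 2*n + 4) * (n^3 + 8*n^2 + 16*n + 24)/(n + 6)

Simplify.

Factor: n^3 + 8*n^2 + 16*n + 24 = (n + 6)*(n^2 + 2*n + 4)
Cancel the common factors (n^2 + 2*n + 4), (n + 6).

-c + n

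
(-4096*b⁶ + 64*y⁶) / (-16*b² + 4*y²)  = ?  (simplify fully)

256*b⁴ + 64*b²*y² + 16*y⁴

Factor (2*y)^6 - (4*b)^6 and cancel (-16*b² + 4*y²).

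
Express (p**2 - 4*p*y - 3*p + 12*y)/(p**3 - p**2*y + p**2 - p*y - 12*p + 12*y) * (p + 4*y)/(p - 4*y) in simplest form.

Factor: p**2 - 4*p*y - 3*p + 12*y = (p - 4*y)*(p - 3);  p**3 - p**2*y + p**2 - p*y - 12*p + 12*y = (p - 3)*(p - y)*(p + 4)
Cancel the common factors (p - 4*y), (p - 3).

(-p - 4*y)/(-p**2 + p*y - 4*p + 4*y)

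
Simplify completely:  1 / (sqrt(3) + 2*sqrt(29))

Multiply numerator and denominator by -2*sqrt(29) + sqrt(3).
Denominator becomes -113; numerator becomes -2*sqrt(29) + sqrt(3).

(-sqrt(3) + 2*sqrt(29))/113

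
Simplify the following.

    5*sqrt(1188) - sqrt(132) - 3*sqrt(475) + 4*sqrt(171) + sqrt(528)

-3*sqrt(19) + 32*sqrt(33)

5*sqrt(1188) = 30*sqrt(33); sqrt(132) = 2*sqrt(33); 3*sqrt(475) = 15*sqrt(19); 4*sqrt(171) = 12*sqrt(19); sqrt(528) = 4*sqrt(33)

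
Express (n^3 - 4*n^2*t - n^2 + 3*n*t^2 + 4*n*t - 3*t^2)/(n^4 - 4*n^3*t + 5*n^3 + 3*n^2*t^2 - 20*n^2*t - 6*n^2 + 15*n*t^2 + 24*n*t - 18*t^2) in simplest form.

1/(n + 6)

Factor: n^3 - 4*n^2*t - n^2 + 3*n*t^2 + 4*n*t - 3*t^2 = (n - 1)*(n - t)*(n - 3*t);  n^4 - 4*n^3*t + 5*n^3 + 3*n^2*t^2 - 20*n^2*t - 6*n^2 + 15*n*t^2 + 24*n*t - 18*t^2 = (n - t)*(n - 3*t)*(n - 1)*(n + 6)
Cancel the common factors (n - 3*t), (n - t), (n - 1).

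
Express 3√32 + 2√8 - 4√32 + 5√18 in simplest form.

3√32 = 12*√2; 2√8 = 4*√2; 4√32 = 16*√2; 5√18 = 15*√2
Combine: (12 + 4 - 16 + 15)·√2 = 15*√2

15*√2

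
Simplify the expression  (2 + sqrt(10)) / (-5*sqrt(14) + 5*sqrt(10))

(-sqrt(35) - 5 - sqrt(14) - sqrt(10))/10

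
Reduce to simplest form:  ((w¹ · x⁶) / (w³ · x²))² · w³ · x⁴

x^12/w

Inside the bracket: (w^-2) · x⁴
Raise to the power 2: (w^-4) · x⁸
Multiply by w³ · x⁴: add exponents.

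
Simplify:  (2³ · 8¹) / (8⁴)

2^(-6)

2³ = 2^3; 8¹ = 2^3; 8⁴ = 2^12
Combine exponents: 2^(-6)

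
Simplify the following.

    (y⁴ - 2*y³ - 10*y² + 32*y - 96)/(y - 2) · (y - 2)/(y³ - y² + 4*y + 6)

Factor: y⁴ - 2*y³ - 10*y² + 32*y - 96 = (y - 4)·(y² - 2*y + 6)·(y + 4);  y³ - y² + 4*y + 6 = (y + 1)·(y² - 2*y + 6)
Cancel the common factors (y² - 2*y + 6), (y - 2).

(y² - 16)/(y + 1)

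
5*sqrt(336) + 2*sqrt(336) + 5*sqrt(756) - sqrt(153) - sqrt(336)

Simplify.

-3*sqrt(17) + 54*sqrt(21)

5*sqrt(336) = 20*sqrt(21); 2*sqrt(336) = 8*sqrt(21); 5*sqrt(756) = 30*sqrt(21); sqrt(153) = 3*sqrt(17); sqrt(336) = 4*sqrt(21)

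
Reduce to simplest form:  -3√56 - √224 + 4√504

14*√14

3√56 = 6*√14; √224 = 4*√14; 4√504 = 24*√14
Combine: (-6 - 4 + 24)·√14 = 14*√14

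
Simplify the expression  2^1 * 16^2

2^1 = 2^1; 16^2 = 2^8
Combine exponents: 2^9

2^9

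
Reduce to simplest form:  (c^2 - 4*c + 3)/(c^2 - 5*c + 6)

Factor: c^2 - 4*c + 3 = (c - 1)*(c - 3);  c^2 - 5*c + 6 = (c - 2)*(c - 3)
Cancel the common factor (c - 3).

(c - 1)/(c - 2)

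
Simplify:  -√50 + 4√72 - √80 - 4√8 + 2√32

-4*√5 + 19*√2

√50 = 5*√2; 4√72 = 24*√2; √80 = 4*√5; 4√8 = 8*√2; 2√32 = 8*√2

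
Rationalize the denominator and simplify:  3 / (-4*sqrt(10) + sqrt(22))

Multiply numerator and denominator by sqrt(22) + 4*sqrt(10).
Denominator becomes -138; numerator becomes 3*sqrt(22) + 12*sqrt(10).

(-4*sqrt(10) - sqrt(22))/46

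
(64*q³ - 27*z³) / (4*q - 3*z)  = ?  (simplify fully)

(4*q)^3 - (3*z)^3 = (4*q - 3*z)(16*q² + 12*q*z + 9*z²).

16*q² + 12*q*z + 9*z²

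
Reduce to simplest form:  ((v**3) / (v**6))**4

Inside the bracket: (v**-3)
Raise to the power 4: (v**-12)

v**(-12)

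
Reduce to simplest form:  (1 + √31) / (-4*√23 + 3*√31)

Multiply numerator and denominator by 3*√31 + 4*√23.
Denominator becomes -89; numerator becomes 3*√31 + 4*√23 + 93 + 4*√713.

(-4*√713 - 93 - 4*√23 - 3*√31)/89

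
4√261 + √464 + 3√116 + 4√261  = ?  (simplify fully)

34*√29

4√261 = 12*√29; √464 = 4*√29; 3√116 = 6*√29; 4√261 = 12*√29
Combine: (12 + 4 + 6 + 12)·√29 = 34*√29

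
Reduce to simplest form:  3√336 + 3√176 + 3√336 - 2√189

12*√11 + 18*√21

3√336 = 12*√21; 3√176 = 12*√11; 3√336 = 12*√21; 2√189 = 6*√21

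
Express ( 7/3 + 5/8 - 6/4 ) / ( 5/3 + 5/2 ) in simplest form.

7/20

Numerator: 7/3 + 5/8 - 6/4 = 35/24
Denominator: 5/3 + 5/2 = 25/6
Divide: (35/24) · (6/25) = 7/20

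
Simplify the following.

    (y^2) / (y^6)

y^(-4)

Quotient: (y^-4)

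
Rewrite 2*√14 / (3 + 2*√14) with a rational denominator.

Multiply numerator and denominator by -2*√14 + 3.
Denominator becomes -47; numerator becomes -56 + 6*√14.

(-6*√14 + 56)/47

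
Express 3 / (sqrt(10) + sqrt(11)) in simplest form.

Multiply numerator and denominator by -sqrt(11) + sqrt(10).
Denominator becomes -1; numerator becomes -3*sqrt(11) + 3*sqrt(10).

-3*sqrt(10) + 3*sqrt(11)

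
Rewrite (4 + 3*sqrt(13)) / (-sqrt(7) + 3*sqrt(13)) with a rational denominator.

Multiply numerator and denominator by sqrt(7) + 3*sqrt(13).
Denominator becomes 110; numerator becomes 4*sqrt(7) + 3*sqrt(91) + 12*sqrt(13) + 117.

(4*sqrt(7) + 3*sqrt(91) + 12*sqrt(13) + 117)/110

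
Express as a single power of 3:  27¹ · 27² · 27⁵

27¹ = 3^3; 27² = 3^6; 27⁵ = 3^15
Combine exponents: 3^24

3^24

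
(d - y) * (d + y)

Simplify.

Telescope via difference of squares: (d+y)(d-y) = d^2 - y^2.

d^2 - y^2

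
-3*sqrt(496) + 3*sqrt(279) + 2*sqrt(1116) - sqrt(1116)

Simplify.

3*sqrt(496) = 12*sqrt(31); 3*sqrt(279) = 9*sqrt(31); 2*sqrt(1116) = 12*sqrt(31); sqrt(1116) = 6*sqrt(31)
Combine: (-12 + 9 + 12 - 6)·sqrt(31) = 3*sqrt(31)

3*sqrt(31)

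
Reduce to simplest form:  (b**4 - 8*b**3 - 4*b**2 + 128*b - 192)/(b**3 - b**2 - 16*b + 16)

Factor: b**4 - 8*b**3 - 4*b**2 + 128*b - 192 = (b + 4)*(b - 2)*(b - 6)*(b - 4);  b**3 - b**2 - 16*b + 16 = (b - 1)*(b + 4)*(b - 4)
Cancel the common factors (b - 4), (b + 4).

(b**2 - 8*b + 12)/(b - 1)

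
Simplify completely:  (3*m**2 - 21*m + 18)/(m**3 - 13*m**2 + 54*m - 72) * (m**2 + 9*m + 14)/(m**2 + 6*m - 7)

(3*m + 6)/(m**2 - 7*m + 12)

Factor: 3*m**2 - 21*m + 18 = 3*(m - 1)*(m - 6);  m**3 - 13*m**2 + 54*m - 72 = (m - 3)*(m - 4)*(m - 6);  m**2 + 9*m + 14 = (m + 7)*(m + 2);  m**2 + 6*m - 7 = (m - 1)*(m + 7)
Cancel the common factors (m - 1), (m + 7), (m - 6).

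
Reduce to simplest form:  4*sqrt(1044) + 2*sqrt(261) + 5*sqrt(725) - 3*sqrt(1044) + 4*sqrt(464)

53*sqrt(29)

4*sqrt(1044) = 24*sqrt(29); 2*sqrt(261) = 6*sqrt(29); 5*sqrt(725) = 25*sqrt(29); 3*sqrt(1044) = 18*sqrt(29); 4*sqrt(464) = 16*sqrt(29)
Combine: (24 + 6 + 25 - 18 + 16)·sqrt(29) = 53*sqrt(29)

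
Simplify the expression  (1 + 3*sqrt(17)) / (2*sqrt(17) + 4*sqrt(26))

Multiply numerator and denominator by -4*sqrt(26) + 2*sqrt(17).
Denominator becomes -348; numerator becomes -12*sqrt(442) - 4*sqrt(26) + 2*sqrt(17) + 102.

(-51 - sqrt(17) + 2*sqrt(26) + 6*sqrt(442))/174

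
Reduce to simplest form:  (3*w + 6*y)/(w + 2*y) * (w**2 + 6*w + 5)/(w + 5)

3*w + 3

Factor: 3*w + 6*y = 3*(w + 2*y);  w**2 + 6*w + 5 = (w + 5)*(w + 1)
Cancel the common factors (w + 2*y), (w + 5).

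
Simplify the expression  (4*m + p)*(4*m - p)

16*m**2 - p**2

Product of conjugates: (P+Q)(P-Q) = P**2 - Q**2.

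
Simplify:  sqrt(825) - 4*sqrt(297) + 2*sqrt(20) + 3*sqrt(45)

sqrt(825) = 5*sqrt(33); 4*sqrt(297) = 12*sqrt(33); 2*sqrt(20) = 4*sqrt(5); 3*sqrt(45) = 9*sqrt(5)

-7*sqrt(33) + 13*sqrt(5)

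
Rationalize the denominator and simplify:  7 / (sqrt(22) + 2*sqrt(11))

(-7*sqrt(22) + 14*sqrt(11))/22

Multiply numerator and denominator by -2*sqrt(11) + sqrt(22).
Denominator becomes -22; numerator becomes -14*sqrt(11) + 7*sqrt(22).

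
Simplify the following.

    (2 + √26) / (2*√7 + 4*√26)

(-√182 - 2*√7 + 4*√26 + 52)/194

Multiply numerator and denominator by -2*√7 + 4*√26.
Denominator becomes 388; numerator becomes -2*√182 - 4*√7 + 8*√26 + 104.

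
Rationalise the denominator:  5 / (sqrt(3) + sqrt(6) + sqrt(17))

Group as (sqrt(3) + sqrt(17)) + sqrt(6); multiply by (sqrt(3) + sqrt(17)) - sqrt(6), then rationalise the remaining surd.

(-15*sqrt(34) - 20*sqrt(17) + 35*sqrt(6) + 50*sqrt(3))/4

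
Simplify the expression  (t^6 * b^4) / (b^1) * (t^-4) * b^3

b^6*t^2

Quotient: t^6 * b^3
Multiply by (t^-4) * b^3: add exponents.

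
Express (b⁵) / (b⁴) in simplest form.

b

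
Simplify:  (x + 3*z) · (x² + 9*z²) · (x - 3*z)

x⁴ - 81*z⁴

Pair the conjugate factors: (x+(3*z))(x-(3*z)) = x² - 9*z², then repeat with the next factor.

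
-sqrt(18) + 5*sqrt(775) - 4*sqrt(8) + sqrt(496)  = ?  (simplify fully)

sqrt(18) = 3*sqrt(2); 5*sqrt(775) = 25*sqrt(31); 4*sqrt(8) = 8*sqrt(2); sqrt(496) = 4*sqrt(31)

-11*sqrt(2) + 29*sqrt(31)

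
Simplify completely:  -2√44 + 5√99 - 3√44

2√44 = 4*√11; 5√99 = 15*√11; 3√44 = 6*√11
Combine: (-4 + 15 - 6)·√11 = 5*√11

5*√11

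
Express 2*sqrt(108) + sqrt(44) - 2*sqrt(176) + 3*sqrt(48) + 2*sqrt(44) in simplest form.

-2*sqrt(11) + 24*sqrt(3)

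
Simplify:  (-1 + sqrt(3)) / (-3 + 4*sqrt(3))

(-sqrt(3) + 9)/39

Multiply numerator and denominator by -4*sqrt(3) - 3.
Denominator becomes -39; numerator becomes -9 + sqrt(3).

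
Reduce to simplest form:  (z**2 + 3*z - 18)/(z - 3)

z + 6

Factor: z**2 + 3*z - 18 = (z + 6)*(z - 3)
Cancel the common factor (z - 3).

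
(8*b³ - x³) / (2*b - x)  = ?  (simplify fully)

4*b² + 2*b*x + x²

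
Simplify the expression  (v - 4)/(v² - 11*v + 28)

1/(v - 7)

Factor: v² - 11*v + 28 = (v - 7)·(v - 4)
Cancel the common factor (v - 4).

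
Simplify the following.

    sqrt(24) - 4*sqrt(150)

sqrt(24) = 2*sqrt(6); 4*sqrt(150) = 20*sqrt(6)
Combine: (2 - 20)·sqrt(6) = -18*sqrt(6)

-18*sqrt(6)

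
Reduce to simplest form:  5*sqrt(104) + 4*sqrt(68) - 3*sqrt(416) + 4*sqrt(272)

-2*sqrt(26) + 24*sqrt(17)

5*sqrt(104) = 10*sqrt(26); 4*sqrt(68) = 8*sqrt(17); 3*sqrt(416) = 12*sqrt(26); 4*sqrt(272) = 16*sqrt(17)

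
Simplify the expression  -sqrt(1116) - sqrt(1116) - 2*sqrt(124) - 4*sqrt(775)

-36*sqrt(31)

sqrt(1116) = 6*sqrt(31); sqrt(1116) = 6*sqrt(31); 2*sqrt(124) = 4*sqrt(31); 4*sqrt(775) = 20*sqrt(31)
Combine: (-6 - 6 - 4 - 20)·sqrt(31) = -36*sqrt(31)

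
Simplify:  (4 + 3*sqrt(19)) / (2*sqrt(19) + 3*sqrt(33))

(-114 - 8*sqrt(19) + 12*sqrt(33) + 9*sqrt(627))/221

Multiply numerator and denominator by -3*sqrt(33) + 2*sqrt(19).
Denominator becomes -221; numerator becomes -9*sqrt(627) - 12*sqrt(33) + 8*sqrt(19) + 114.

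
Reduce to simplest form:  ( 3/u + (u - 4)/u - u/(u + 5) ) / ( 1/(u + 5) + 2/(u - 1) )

(4*u² - 9*u + 5)/(3*u² + 9*u)

Numerator: 3/u + (u - 4)/u - u/(u + 5) = (4*u - 5)/(u² + 5*u)
Denominator: 1/(u + 5) + 2/(u - 1) = (3*u + 9)/(u² + 4*u - 5)
Divide: ((4*u - 5)/(u² + 5*u)) · ((u² + 4*u - 5)/(3*u + 9)) = (4*u² - 9*u + 5)/(3*u² + 9*u)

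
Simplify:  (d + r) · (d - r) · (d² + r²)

Pair the conjugate factors: (d+r)(d-r) = d² - r², then repeat with the next factor.

d⁴ - r⁴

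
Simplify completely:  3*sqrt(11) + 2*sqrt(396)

3*sqrt(11) = 3*sqrt(11); 2*sqrt(396) = 12*sqrt(11)
Combine: (3 + 12)·sqrt(11) = 15*sqrt(11)

15*sqrt(11)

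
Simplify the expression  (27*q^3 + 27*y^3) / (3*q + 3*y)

Apply the sum-of-cubes factorisation and cancel (3*q + 3*y).

9*q^2 - 9*q*y + 9*y^2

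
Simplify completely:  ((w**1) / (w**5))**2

Inside the bracket: (w**-4)
Raise to the power 2: (w**-8)

w**(-8)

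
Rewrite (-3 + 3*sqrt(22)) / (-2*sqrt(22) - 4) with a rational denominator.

(-8 + sqrt(22))/4

Multiply numerator and denominator by -4 + 2*sqrt(22).
Denominator becomes -72; numerator becomes -18*sqrt(22) + 144.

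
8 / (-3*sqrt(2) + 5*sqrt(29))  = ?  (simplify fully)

(24*sqrt(2) + 40*sqrt(29))/707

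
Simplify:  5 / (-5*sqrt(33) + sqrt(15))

Multiply numerator and denominator by sqrt(15) + 5*sqrt(33).
Denominator becomes -810; numerator becomes 5*sqrt(15) + 25*sqrt(33).

(-5*sqrt(33) - sqrt(15))/162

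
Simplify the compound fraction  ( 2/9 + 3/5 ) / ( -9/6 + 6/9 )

Numerator: 2/9 + 3/5 = 37/45
Denominator: -9/6 + 6/9 = -5/6
Divide: (37/45) · (-6/5) = -74/75

-74/75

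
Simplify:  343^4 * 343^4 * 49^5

343^4 = 7^12; 343^4 = 7^12; 49^5 = 7^10
Combine exponents: 7^34

7^34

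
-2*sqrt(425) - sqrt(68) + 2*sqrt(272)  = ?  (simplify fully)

2*sqrt(425) = 10*sqrt(17); sqrt(68) = 2*sqrt(17); 2*sqrt(272) = 8*sqrt(17)
Combine: (-10 - 2 + 8)·sqrt(17) = -4*sqrt(17)

-4*sqrt(17)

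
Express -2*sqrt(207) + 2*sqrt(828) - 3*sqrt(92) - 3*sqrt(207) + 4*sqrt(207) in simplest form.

2*sqrt(207) = 6*sqrt(23); 2*sqrt(828) = 12*sqrt(23); 3*sqrt(92) = 6*sqrt(23); 3*sqrt(207) = 9*sqrt(23); 4*sqrt(207) = 12*sqrt(23)
Combine: (-6 + 12 - 6 - 9 + 12)·sqrt(23) = 3*sqrt(23)

3*sqrt(23)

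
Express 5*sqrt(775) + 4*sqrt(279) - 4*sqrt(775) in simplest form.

17*sqrt(31)

5*sqrt(775) = 25*sqrt(31); 4*sqrt(279) = 12*sqrt(31); 4*sqrt(775) = 20*sqrt(31)
Combine: (25 + 12 - 20)·sqrt(31) = 17*sqrt(31)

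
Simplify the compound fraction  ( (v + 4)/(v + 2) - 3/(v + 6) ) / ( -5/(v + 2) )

Numerator: (v + 4)/(v + 2) - 3/(v + 6) = (v² + 7*v + 18)/(v² + 8*v + 12)
Denominator: -5/(v + 2) = -5/(v + 2)
Divide: ((v² + 7*v + 18)/(v² + 8*v + 12)) · (-v/5 - 2/5) = (-v² - 7*v - 18)/(5*v + 30)

(-v² - 7*v - 18)/(5*v + 30)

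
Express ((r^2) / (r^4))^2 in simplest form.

r^(-4)

Inside the bracket: (r^-2)
Raise to the power 2: (r^-4)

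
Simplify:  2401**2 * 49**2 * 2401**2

7**20

2401**2 = 7**8; 49**2 = 7**4; 2401**2 = 7**8
Combine exponents: 7**20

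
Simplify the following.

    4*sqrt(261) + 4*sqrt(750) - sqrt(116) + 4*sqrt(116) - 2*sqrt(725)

4*sqrt(261) = 12*sqrt(29); 4*sqrt(750) = 20*sqrt(30); sqrt(116) = 2*sqrt(29); 4*sqrt(116) = 8*sqrt(29); 2*sqrt(725) = 10*sqrt(29)

8*sqrt(29) + 20*sqrt(30)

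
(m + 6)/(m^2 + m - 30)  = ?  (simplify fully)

Factor: m^2 + m - 30 = (m + 6)*(m - 5)
Cancel the common factor (m + 6).

1/(m - 5)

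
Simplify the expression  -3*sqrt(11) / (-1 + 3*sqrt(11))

(-99 - 3*sqrt(11))/98

Multiply numerator and denominator by -3*sqrt(11) - 1.
Denominator becomes -98; numerator becomes 3*sqrt(11) + 99.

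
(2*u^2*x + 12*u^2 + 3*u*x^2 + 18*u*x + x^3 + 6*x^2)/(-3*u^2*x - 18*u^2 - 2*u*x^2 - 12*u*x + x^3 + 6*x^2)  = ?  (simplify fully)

Factor: 2*u^2*x + 12*u^2 + 3*u*x^2 + 18*u*x + x^3 + 6*x^2 = (2*u + x)*(x + 6)*(u + x);  -3*u^2*x - 18*u^2 - 2*u*x^2 - 12*u*x + x^3 + 6*x^2 = (u + x)*(x + 6)*(-3*u + x)
Cancel the common factors (x + 6), (u + x).

(2*u + x)/(-3*u + x)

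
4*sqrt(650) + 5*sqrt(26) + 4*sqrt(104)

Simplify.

33*sqrt(26)

4*sqrt(650) = 20*sqrt(26); 5*sqrt(26) = 5*sqrt(26); 4*sqrt(104) = 8*sqrt(26)
Combine: (20 + 5 + 8)·sqrt(26) = 33*sqrt(26)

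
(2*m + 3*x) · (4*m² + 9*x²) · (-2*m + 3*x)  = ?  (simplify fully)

-16*m⁴ + 81*x⁴

Pair the conjugate factors: ((3*x)+(2*m))((3*x)-(2*m)) = -4*m² + 9*x², then repeat with the next factor.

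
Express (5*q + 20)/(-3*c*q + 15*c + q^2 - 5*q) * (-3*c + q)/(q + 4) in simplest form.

5/(q - 5)

Factor: 5*q + 20 = 5*(q + 4);  -3*c*q + 15*c + q^2 - 5*q = (-3*c + q)*(q - 5)
Cancel the common factors (-3*c + q), (q + 4).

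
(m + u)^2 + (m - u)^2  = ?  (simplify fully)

2*m^2 + 2*u^2

Write as f(m,u) + f(m,-u) and expand.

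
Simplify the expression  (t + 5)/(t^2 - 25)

1/(t - 5)

Factor: t^2 - 25 = (t + 5)*(t - 5)
Cancel the common factor (t + 5).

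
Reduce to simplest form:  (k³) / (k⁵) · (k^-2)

k^(-4)

Quotient: (k^-2)
Multiply by (k^-2): add exponents.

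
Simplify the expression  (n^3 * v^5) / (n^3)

Quotient: v^5

v^5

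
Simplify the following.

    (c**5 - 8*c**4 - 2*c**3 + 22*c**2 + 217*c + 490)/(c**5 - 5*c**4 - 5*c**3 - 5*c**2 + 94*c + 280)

Factor: c**5 - 8*c**4 - 2*c**3 + 22*c**2 + 217*c + 490 = (c + 2)*(c**2 + 2*c + 7)*(c - 7)*(c - 5);  c**5 - 5*c**4 - 5*c**3 - 5*c**2 + 94*c + 280 = (c - 4)*(c**2 + 2*c + 7)*(c - 5)*(c + 2)
Cancel the common factors (c**2 + 2*c + 7), (c + 2), (c - 5).

(c - 7)/(c - 4)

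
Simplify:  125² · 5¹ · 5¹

125² = 5^6; 5¹ = 5^1; 5¹ = 5^1
Combine exponents: 5^8

5^8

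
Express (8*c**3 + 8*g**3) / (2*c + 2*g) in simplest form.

Apply the sum-of-cubes factorisation and cancel (2*c + 2*g).

4*c**2 - 4*c*g + 4*g**2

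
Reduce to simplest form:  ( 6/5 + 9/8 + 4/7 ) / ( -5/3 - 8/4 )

Numerator: 6/5 + 9/8 + 4/7 = 811/280
Denominator: -5/3 - 8/4 = -11/3
Divide: (811/280) · (-3/11) = -2433/3080

-2433/3080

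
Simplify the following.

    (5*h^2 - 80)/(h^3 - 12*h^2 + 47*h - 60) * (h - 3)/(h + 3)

(5*h + 20)/(h^2 - 2*h - 15)

Factor: 5*h^2 - 80 = 5*(h + 4)*(h - 4);  h^3 - 12*h^2 + 47*h - 60 = (h - 4)*(h - 5)*(h - 3)
Cancel the common factors (h - 4), (h - 3).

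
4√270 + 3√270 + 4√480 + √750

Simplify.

42*√30

4√270 = 12*√30; 3√270 = 9*√30; 4√480 = 16*√30; √750 = 5*√30
Combine: (12 + 9 + 16 + 5)·√30 = 42*√30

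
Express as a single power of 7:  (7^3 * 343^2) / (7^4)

7^3 = 7^3; 343^2 = 7^6; 7^4 = 7^4
Combine exponents: 7^5

7^5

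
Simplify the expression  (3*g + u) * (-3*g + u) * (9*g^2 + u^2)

-81*g^4 + u^4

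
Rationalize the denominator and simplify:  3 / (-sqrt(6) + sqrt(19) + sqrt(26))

Group as (sqrt(19) + sqrt(26)) - sqrt(6); multiply by (sqrt(19) + sqrt(26)) + sqrt(6), then rationalise the remaining surd.

(-117*sqrt(6) - 3*sqrt(26) + 39*sqrt(19) + 12*sqrt(741))/455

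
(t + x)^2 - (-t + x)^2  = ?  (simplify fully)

Only the odd-power cross terms survive.

4*t*x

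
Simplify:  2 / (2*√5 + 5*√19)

Multiply numerator and denominator by -2*√5 + 5*√19.
Denominator becomes 455; numerator becomes -4*√5 + 10*√19.

(-4*√5 + 10*√19)/455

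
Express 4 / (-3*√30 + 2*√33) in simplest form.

Multiply numerator and denominator by 2*√33 + 3*√30.
Denominator becomes -138; numerator becomes 8*√33 + 12*√30.

(-6*√30 - 4*√33)/69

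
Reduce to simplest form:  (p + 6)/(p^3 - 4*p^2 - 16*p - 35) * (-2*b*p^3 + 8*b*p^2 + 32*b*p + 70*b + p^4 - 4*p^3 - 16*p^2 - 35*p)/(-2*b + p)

p + 6

Factor: p^3 - 4*p^2 - 16*p - 35 = (p^2 + 3*p + 5)*(p - 7);  -2*b*p^3 + 8*b*p^2 + 32*b*p + 70*b + p^4 - 4*p^3 - 16*p^2 - 35*p = (-2*b + p)*(p - 7)*(p^2 + 3*p + 5)
Cancel the common factors (p^2 + 3*p + 5), (p - 7), (-2*b + p).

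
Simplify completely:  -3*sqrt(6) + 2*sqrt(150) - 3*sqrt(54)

-2*sqrt(6)

3*sqrt(6) = 3*sqrt(6); 2*sqrt(150) = 10*sqrt(6); 3*sqrt(54) = 9*sqrt(6)
Combine: (-3 + 10 - 9)·sqrt(6) = -2*sqrt(6)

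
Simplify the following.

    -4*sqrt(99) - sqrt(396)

-18*sqrt(11)

4*sqrt(99) = 12*sqrt(11); sqrt(396) = 6*sqrt(11)
Combine: (-12 - 6)·sqrt(11) = -18*sqrt(11)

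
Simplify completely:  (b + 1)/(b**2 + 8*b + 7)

1/(b + 7)

Factor: b**2 + 8*b + 7 = (b + 1)*(b + 7)
Cancel the common factor (b + 1).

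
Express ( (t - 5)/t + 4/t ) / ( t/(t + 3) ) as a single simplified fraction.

(t^2 + 2*t - 3)/t^2

Numerator: (t - 5)/t + 4/t = (t - 1)/t
Denominator: t/(t + 3) = t/(t + 3)
Divide: ((t - 1)/t) · ((t + 3)/t) = (t^2 + 2*t - 3)/t^2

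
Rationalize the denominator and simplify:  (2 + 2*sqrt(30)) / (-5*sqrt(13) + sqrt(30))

(-10*sqrt(390) - 60 - 10*sqrt(13) - 2*sqrt(30))/295

Multiply numerator and denominator by sqrt(30) + 5*sqrt(13).
Denominator becomes -295; numerator becomes 2*sqrt(30) + 10*sqrt(13) + 60 + 10*sqrt(390).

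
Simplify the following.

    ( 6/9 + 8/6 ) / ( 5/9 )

Numerator: 6/9 + 8/6 = 2
Denominator: 5/9 = 5/9
Divide: (2) · (9/5) = 18/5

18/5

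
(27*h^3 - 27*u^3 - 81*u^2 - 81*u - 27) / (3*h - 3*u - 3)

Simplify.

(3*h)^3 - (3*u + 3)^3 = (3*h - 3*u - 3)(9*h^2 + 9*h*u + 9*h + 9*u^2 + 18*u + 9).

9*h^2 + 9*h*u + 9*h + 9*u^2 + 18*u + 9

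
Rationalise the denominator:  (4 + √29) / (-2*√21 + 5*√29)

(8*√21 + 2*√609 + 20*√29 + 145)/641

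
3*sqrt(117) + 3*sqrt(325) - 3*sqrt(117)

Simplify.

3*sqrt(117) = 9*sqrt(13); 3*sqrt(325) = 15*sqrt(13); 3*sqrt(117) = 9*sqrt(13)
Combine: (9 + 15 - 9)·sqrt(13) = 15*sqrt(13)

15*sqrt(13)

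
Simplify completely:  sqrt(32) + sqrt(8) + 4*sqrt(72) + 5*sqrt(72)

sqrt(32) = 4*sqrt(2); sqrt(8) = 2*sqrt(2); 4*sqrt(72) = 24*sqrt(2); 5*sqrt(72) = 30*sqrt(2)
Combine: (4 + 2 + 24 + 30)·sqrt(2) = 60*sqrt(2)

60*sqrt(2)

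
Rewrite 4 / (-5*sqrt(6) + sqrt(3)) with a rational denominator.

Multiply numerator and denominator by sqrt(3) + 5*sqrt(6).
Denominator becomes -147; numerator becomes 4*sqrt(3) + 20*sqrt(6).

(-20*sqrt(6) - 4*sqrt(3))/147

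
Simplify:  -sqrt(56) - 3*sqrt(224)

-14*sqrt(14)

sqrt(56) = 2*sqrt(14); 3*sqrt(224) = 12*sqrt(14)
Combine: (-2 - 12)·sqrt(14) = -14*sqrt(14)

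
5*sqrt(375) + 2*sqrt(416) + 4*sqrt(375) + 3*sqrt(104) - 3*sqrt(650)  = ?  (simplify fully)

-sqrt(26) + 45*sqrt(15)

5*sqrt(375) = 25*sqrt(15); 2*sqrt(416) = 8*sqrt(26); 4*sqrt(375) = 20*sqrt(15); 3*sqrt(104) = 6*sqrt(26); 3*sqrt(650) = 15*sqrt(26)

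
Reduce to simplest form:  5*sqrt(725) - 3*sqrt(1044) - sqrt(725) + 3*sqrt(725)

17*sqrt(29)

5*sqrt(725) = 25*sqrt(29); 3*sqrt(1044) = 18*sqrt(29); sqrt(725) = 5*sqrt(29); 3*sqrt(725) = 15*sqrt(29)
Combine: (25 - 18 - 5 + 15)·sqrt(29) = 17*sqrt(29)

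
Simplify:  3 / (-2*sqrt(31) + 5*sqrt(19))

(2*sqrt(31) + 5*sqrt(19))/117

Multiply numerator and denominator by 2*sqrt(31) + 5*sqrt(19).
Denominator becomes 351; numerator becomes 6*sqrt(31) + 15*sqrt(19).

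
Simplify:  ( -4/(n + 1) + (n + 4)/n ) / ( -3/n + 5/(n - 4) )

Numerator: -4/(n + 1) + (n + 4)/n = (n^2 + n + 4)/(n^2 + n)
Denominator: -3/n + 5/(n - 4) = (2*n + 12)/(n^2 - 4*n)
Divide: ((n^2 + n + 4)/(n^2 + n)) · ((n^2 - 4*n)/(2*n + 12)) = (n^3 - 3*n^2 - 16)/(2*n^2 + 14*n + 12)

(n^3 - 3*n^2 - 16)/(2*n^2 + 14*n + 12)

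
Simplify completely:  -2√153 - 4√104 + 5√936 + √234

2√153 = 6*√17; 4√104 = 8*√26; 5√936 = 30*√26; √234 = 3*√26

-6*√17 + 25*√26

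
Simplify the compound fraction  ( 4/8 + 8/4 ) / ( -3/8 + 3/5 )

Numerator: 4/8 + 8/4 = 5/2
Denominator: -3/8 + 3/5 = 9/40
Divide: (5/2) · (40/9) = 100/9

100/9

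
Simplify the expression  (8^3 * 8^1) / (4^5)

2^2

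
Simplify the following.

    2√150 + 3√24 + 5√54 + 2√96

39*√6

2√150 = 10*√6; 3√24 = 6*√6; 5√54 = 15*√6; 2√96 = 8*√6
Combine: (10 + 6 + 15 + 8)·√6 = 39*√6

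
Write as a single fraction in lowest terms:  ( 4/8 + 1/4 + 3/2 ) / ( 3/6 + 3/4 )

9/5

Numerator: 4/8 + 1/4 + 3/2 = 9/4
Denominator: 3/6 + 3/4 = 5/4
Divide: (9/4) · (4/5) = 9/5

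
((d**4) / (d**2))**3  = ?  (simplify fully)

d**6

Inside the bracket: d**2
Raise to the power 3: d**6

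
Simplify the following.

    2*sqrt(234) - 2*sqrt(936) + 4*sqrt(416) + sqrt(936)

2*sqrt(234) = 6*sqrt(26); 2*sqrt(936) = 12*sqrt(26); 4*sqrt(416) = 16*sqrt(26); sqrt(936) = 6*sqrt(26)
Combine: (6 - 12 + 16 + 6)·sqrt(26) = 16*sqrt(26)

16*sqrt(26)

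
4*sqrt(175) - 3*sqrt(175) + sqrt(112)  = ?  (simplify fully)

9*sqrt(7)

4*sqrt(175) = 20*sqrt(7); 3*sqrt(175) = 15*sqrt(7); sqrt(112) = 4*sqrt(7)
Combine: (20 - 15 + 4)·sqrt(7) = 9*sqrt(7)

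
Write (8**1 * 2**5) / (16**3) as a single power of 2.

2**(-4)

8**1 = 2**3; 2**5 = 2**5; 16**3 = 2**12
Combine exponents: 2**(-4)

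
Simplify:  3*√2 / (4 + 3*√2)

-6*√2 + 9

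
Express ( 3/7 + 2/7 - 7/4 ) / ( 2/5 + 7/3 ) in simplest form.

-435/1148

Numerator: 3/7 + 2/7 - 7/4 = -29/28
Denominator: 2/5 + 7/3 = 41/15
Divide: (-29/28) · (15/41) = -435/1148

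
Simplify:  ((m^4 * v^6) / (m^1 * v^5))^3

m^9*v^3

Inside the bracket: m^3 * v^1
Raise to the power 3: m^9 * v^3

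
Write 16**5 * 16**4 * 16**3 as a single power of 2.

16**5 = 2**20; 16**4 = 2**16; 16**3 = 2**12
Combine exponents: 2**48

2**48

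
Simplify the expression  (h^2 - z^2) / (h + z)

Difference of squares: factor out (h + z).

h - z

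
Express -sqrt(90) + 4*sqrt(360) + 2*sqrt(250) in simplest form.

31*sqrt(10)

sqrt(90) = 3*sqrt(10); 4*sqrt(360) = 24*sqrt(10); 2*sqrt(250) = 10*sqrt(10)
Combine: (-3 + 24 + 10)·sqrt(10) = 31*sqrt(10)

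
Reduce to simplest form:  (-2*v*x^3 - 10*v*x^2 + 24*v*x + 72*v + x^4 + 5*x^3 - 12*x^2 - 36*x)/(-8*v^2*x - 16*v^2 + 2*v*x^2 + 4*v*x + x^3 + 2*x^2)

(x^2 + 3*x - 18)/(4*v + x)

Factor: -2*v*x^3 - 10*v*x^2 + 24*v*x + 72*v + x^4 + 5*x^3 - 12*x^2 - 36*x = (-2*v + x)*(x - 3)*(x + 2)*(x + 6);  -8*v^2*x - 16*v^2 + 2*v*x^2 + 4*v*x + x^3 + 2*x^2 = (4*v + x)*(x + 2)*(-2*v + x)
Cancel the common factors (x + 2), (-2*v + x).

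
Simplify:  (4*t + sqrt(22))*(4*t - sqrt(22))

16*t**2 - 22

Difference of squares with P = 4*t, Q = sqrt(22).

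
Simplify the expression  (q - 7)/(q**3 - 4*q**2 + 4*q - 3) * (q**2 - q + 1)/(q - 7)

Factor: q**3 - 4*q**2 + 4*q - 3 = (q**2 - q + 1)*(q - 3)
Cancel the common factors (q**2 - q + 1), (q - 7).

1/(q - 3)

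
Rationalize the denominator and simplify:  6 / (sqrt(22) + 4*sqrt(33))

(-3*sqrt(22) + 12*sqrt(33))/253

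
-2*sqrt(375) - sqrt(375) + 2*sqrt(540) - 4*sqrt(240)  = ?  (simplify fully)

-19*sqrt(15)

2*sqrt(375) = 10*sqrt(15); sqrt(375) = 5*sqrt(15); 2*sqrt(540) = 12*sqrt(15); 4*sqrt(240) = 16*sqrt(15)
Combine: (-10 - 5 + 12 - 16)·sqrt(15) = -19*sqrt(15)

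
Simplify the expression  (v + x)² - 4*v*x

Expand the square and combine the 4*v*x term.

(v - x)²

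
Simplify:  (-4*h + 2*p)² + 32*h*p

Expanding gives 16*h² + 16*h*p + 4*p², a perfect square.

4*(2*h + p)²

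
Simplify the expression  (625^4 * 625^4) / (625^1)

5^28

625^4 = 5^16; 625^4 = 5^16; 625^1 = 5^4
Combine exponents: 5^28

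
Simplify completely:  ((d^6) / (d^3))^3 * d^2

Inside the bracket: d^3
Raise to the power 3: d^9
Multiply by d^2: add exponents.

d^11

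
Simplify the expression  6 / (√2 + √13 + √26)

Group as (√2 + √13) + √26; multiply by (√2 + √13) - √26, then rationalise the remaining surd.

(-90*√13 - 222*√2 + 312 + 66*√26)/17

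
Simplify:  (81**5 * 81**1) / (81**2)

81**5 = 3**20; 81**1 = 3**4; 81**2 = 3**8
Combine exponents: 3**16

3**16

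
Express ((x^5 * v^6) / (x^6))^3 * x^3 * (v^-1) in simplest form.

Inside the bracket: (x^-1) * v^6
Raise to the power 3: (x^-3) * v^18
Multiply by x^3 * (v^-1): add exponents.

v^17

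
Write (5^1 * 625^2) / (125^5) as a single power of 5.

5^(-6)

5^1 = 5^1; 625^2 = 5^8; 125^5 = 5^15
Combine exponents: 5^(-6)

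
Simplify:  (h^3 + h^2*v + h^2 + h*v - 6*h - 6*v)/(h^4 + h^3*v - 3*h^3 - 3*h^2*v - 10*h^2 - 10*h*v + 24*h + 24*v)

Factor: h^3 + h^2*v + h^2 + h*v - 6*h - 6*v = (h + 3)*(h + v)*(h - 2);  h^4 + h^3*v - 3*h^3 - 3*h^2*v - 10*h^2 - 10*h*v + 24*h + 24*v = (h - 2)*(h + v)*(h + 3)*(h - 4)
Cancel the common factors (h + 3), (h - 2), (h + v).

1/(h - 4)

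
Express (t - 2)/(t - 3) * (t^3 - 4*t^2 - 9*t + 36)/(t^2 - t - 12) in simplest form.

Factor: t^3 - 4*t^2 - 9*t + 36 = (t + 3)*(t - 3)*(t - 4);  t^2 - t - 12 = (t - 4)*(t + 3)
Cancel the common factors (t - 3), (t - 4), (t + 3).

t - 2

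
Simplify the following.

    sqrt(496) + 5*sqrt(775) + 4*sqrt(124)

sqrt(496) = 4*sqrt(31); 5*sqrt(775) = 25*sqrt(31); 4*sqrt(124) = 8*sqrt(31)
Combine: (4 + 25 + 8)·sqrt(31) = 37*sqrt(31)

37*sqrt(31)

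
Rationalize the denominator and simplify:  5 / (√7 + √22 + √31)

Group as (√7 + √22) + √31; multiply by (√7 + √22) - √31, then rationalise the remaining surd.

(-5*√4774 - 5*√31 + 40*√22 + 115*√7)/306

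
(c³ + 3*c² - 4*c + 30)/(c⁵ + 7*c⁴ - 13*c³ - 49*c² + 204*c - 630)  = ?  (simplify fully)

Factor: c³ + 3*c² - 4*c + 30 = (c + 5)·(c² - 2*c + 6);  c⁵ + 7*c⁴ - 13*c³ - 49*c² + 204*c - 630 = (c + 5)·(c² - 2*c + 6)·(c + 7)·(c - 3)
Cancel the common factors (c² - 2*c + 6), (c + 5).

1/(c² + 4*c - 21)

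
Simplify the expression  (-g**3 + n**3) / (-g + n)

Factor as (a-b)(a**2+ab+b**2) with a=n, b=g.

g**2 + g*n + n**2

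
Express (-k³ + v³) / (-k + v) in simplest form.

k² + k*v + v²

Factor as (a-b)(a^2+ab+b^2) with a=v, b=k.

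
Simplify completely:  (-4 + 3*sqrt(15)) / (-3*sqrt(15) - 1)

(-139 + 15*sqrt(15))/134

Multiply numerator and denominator by -1 + 3*sqrt(15).
Denominator becomes -134; numerator becomes -15*sqrt(15) + 139.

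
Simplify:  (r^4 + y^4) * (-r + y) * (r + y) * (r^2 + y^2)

Pair the conjugate factors: (y+r)(y-r) = -r^2 + y^2, then repeat with the next factor.

-r^8 + y^8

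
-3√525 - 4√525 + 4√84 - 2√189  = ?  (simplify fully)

3√525 = 15*√21; 4√525 = 20*√21; 4√84 = 8*√21; 2√189 = 6*√21
Combine: (-15 - 20 + 8 - 6)·√21 = -33*√21

-33*√21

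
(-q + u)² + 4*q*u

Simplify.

Expand the square and combine the 4*q*u term.

(q + u)²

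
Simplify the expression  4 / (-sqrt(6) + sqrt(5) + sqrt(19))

Group as (sqrt(5) + sqrt(19)) - sqrt(6); multiply by (sqrt(5) + sqrt(19)) + sqrt(6), then rationalise the remaining surd.

(-9*sqrt(6) - 4*sqrt(19) + 10*sqrt(5) + sqrt(570))/7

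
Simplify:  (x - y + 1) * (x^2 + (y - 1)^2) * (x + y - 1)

Pair the conjugate factors: (x+(y - 1))(x-(y - 1)) = x^2 - y^2 + 2*y - 1, then repeat with the next factor.

x^4 - y^4 + 4*y^3 - 6*y^2 + 4*y - 1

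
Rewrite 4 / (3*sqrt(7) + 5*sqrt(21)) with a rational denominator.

(-6*sqrt(7) + 10*sqrt(21))/231

Multiply numerator and denominator by -5*sqrt(21) + 3*sqrt(7).
Denominator becomes -462; numerator becomes -20*sqrt(21) + 12*sqrt(7).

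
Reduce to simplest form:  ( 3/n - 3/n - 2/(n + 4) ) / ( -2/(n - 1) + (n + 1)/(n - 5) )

Numerator: 3/n - 3/n - 2/(n + 4) = -2/(n + 4)
Denominator: -2/(n - 1) + (n + 1)/(n - 5) = (n^2 - 2*n + 9)/(n^2 - 6*n + 5)
Divide: (-2/(n + 4)) · ((n^2 - 6*n + 5)/(n^2 - 2*n + 9)) = (-2*n^2 + 12*n - 10)/(n^3 + 2*n^2 + n + 36)

(-2*n^2 + 12*n - 10)/(n^3 + 2*n^2 + n + 36)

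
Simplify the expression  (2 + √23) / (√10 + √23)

Multiply numerator and denominator by -√10 + √23.
Denominator becomes 13; numerator becomes -√230 - 2*√10 + 2*√23 + 23.

(-√230 - 2*√10 + 2*√23 + 23)/13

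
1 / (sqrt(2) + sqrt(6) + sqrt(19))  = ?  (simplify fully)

Group as (sqrt(2) + sqrt(6)) + sqrt(19); multiply by (sqrt(2) + sqrt(6)) - sqrt(19), then rationalise the remaining surd.

(-15*sqrt(6) - 23*sqrt(2) + 4*sqrt(57) + 11*sqrt(19))/73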